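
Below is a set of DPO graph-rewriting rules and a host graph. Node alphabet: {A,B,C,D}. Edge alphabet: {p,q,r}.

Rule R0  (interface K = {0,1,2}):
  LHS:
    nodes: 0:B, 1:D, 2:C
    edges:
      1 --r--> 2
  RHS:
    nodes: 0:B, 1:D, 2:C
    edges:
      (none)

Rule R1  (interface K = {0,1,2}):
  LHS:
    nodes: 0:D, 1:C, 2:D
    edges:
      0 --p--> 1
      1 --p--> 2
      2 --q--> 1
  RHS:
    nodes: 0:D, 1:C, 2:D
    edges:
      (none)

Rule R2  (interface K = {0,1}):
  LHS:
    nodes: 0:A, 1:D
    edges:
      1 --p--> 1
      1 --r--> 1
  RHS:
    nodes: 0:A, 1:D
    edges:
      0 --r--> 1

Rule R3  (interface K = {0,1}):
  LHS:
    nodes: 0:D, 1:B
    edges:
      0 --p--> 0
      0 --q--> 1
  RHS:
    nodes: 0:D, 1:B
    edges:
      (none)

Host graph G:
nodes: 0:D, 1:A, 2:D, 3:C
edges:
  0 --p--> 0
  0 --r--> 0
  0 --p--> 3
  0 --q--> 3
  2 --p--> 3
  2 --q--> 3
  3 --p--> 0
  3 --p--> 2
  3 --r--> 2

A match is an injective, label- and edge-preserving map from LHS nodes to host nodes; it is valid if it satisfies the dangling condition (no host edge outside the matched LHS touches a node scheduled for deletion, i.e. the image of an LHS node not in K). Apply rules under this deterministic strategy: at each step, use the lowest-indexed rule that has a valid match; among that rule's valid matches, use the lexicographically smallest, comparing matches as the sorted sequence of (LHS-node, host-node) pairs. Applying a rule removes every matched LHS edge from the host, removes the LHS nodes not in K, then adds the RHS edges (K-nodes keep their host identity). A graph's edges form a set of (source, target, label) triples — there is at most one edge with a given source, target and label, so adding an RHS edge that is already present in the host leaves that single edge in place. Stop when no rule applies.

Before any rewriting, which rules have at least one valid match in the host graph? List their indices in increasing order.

R0: no valid match — LHS pattern not found
R1: 2 valid matches — {0↦0, 1↦3, 2↦2}, {0↦2, 1↦3, 2↦0}
R2: 1 valid match — {0↦1, 1↦0}
R3: no valid match — LHS pattern not found

Answer: [R1,R2]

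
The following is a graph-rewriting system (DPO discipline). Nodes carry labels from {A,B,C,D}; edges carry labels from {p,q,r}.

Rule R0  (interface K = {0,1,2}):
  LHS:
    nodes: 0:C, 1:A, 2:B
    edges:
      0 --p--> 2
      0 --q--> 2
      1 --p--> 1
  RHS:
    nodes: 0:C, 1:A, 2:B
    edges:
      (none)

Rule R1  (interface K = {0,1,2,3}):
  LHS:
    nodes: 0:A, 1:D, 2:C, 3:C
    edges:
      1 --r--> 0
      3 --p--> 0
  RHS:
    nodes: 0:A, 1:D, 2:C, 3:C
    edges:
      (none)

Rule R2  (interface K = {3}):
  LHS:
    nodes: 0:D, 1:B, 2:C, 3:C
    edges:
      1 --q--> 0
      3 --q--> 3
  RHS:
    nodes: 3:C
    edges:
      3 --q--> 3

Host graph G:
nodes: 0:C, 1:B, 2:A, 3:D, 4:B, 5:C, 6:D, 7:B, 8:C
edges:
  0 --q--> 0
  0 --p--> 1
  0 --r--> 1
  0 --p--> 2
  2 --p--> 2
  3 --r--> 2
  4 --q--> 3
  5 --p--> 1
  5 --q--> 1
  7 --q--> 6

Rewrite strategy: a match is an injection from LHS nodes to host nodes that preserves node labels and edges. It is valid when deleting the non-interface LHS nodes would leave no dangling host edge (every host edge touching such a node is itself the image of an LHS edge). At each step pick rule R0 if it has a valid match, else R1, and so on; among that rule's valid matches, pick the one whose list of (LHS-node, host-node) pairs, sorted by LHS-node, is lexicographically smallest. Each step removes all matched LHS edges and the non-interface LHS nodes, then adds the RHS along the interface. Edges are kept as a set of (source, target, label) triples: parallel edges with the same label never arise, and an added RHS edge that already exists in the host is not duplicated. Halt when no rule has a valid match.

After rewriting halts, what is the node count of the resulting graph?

Answer: 3

Rewrite trace:
initial: |V|=9 |E|=10  E = 0-q->0 0-p->1 0-r->1 0-p->2 2-p->2 3-r->2 4-q->3 5-p->1 5-q->1 7-q->6
step 1: apply R0 at {0↦5, 1↦2, 2↦1}  → |V|=9 |E|=7  E = 0-q->0 0-p->1 0-r->1 0-p->2 3-r->2 4-q->3 7-q->6
step 2: apply R1 at {0↦2, 1↦3, 2↦5, 3↦0}  → |V|=9 |E|=5  E = 0-q->0 0-p->1 0-r->1 4-q->3 7-q->6
step 3: apply R2 at {0↦3, 1↦4, 2↦5, 3↦0}  → |V|=6 |E|=4  E = 0-q->0 0-p->1 0-r->1 7-q->6
step 4: apply R2 at {0↦6, 1↦7, 2↦8, 3↦0}  → |V|=3 |E|=3  E = 0-q->0 0-p->1 0-r->1
halt: no rule applies after step 4
NF nodes: {0:C, 1:B, 2:A}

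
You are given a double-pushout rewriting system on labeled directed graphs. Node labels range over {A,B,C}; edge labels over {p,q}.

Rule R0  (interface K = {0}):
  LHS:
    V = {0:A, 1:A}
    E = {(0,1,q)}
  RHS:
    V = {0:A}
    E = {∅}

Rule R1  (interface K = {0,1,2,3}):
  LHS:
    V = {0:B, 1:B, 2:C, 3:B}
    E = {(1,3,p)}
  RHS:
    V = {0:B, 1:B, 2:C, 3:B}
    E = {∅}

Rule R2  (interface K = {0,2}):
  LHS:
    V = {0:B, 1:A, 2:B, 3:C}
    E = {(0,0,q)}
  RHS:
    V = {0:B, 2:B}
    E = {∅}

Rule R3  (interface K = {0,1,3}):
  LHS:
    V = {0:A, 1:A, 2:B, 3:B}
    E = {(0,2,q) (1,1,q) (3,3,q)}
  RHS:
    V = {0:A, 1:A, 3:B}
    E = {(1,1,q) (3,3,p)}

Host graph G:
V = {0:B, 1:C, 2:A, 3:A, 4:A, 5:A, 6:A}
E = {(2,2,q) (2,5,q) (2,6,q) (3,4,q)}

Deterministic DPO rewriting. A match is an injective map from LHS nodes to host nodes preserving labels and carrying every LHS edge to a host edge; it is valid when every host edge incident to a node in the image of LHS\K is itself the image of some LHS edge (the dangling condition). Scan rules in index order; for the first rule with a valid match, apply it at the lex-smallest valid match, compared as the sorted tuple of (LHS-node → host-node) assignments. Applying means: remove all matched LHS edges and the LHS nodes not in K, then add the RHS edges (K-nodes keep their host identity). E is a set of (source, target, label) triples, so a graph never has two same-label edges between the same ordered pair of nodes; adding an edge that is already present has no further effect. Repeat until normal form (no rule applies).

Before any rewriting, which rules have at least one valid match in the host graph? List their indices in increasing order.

Answer: [R0]

Steps:
R0: 3 valid matches — {0↦2, 1↦5}, {0↦2, 1↦6}, {0↦3, 1↦4}
R1: no valid match — LHS pattern not found
R2: no valid match — LHS pattern not found
R3: no valid match — LHS pattern not found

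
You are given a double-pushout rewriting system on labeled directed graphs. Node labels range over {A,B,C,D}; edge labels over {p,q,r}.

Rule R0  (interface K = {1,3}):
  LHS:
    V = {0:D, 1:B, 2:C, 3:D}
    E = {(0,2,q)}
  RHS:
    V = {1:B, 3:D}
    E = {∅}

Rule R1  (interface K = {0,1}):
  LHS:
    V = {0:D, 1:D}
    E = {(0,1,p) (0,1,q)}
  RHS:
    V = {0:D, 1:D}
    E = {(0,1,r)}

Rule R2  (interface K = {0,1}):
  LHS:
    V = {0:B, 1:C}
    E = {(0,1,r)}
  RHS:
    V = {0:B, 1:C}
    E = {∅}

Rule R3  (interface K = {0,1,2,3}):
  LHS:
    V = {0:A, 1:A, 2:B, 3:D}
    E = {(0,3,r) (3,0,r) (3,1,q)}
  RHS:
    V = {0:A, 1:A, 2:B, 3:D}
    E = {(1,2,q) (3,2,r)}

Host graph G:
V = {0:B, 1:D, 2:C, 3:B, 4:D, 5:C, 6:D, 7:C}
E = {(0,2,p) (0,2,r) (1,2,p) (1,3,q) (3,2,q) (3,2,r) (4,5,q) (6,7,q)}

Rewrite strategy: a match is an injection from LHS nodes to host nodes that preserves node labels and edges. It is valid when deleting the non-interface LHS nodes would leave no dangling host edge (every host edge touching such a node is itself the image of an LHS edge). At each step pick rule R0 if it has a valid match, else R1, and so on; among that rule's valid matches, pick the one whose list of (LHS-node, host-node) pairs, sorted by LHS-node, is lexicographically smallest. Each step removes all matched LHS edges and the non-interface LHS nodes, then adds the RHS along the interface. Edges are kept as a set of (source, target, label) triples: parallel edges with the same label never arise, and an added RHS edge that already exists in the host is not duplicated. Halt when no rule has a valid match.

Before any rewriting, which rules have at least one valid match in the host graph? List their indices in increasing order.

Answer: [R0,R2]

Rewrite trace:
R0: 8 valid matches — {0↦4, 1↦0, 2↦5, 3↦1}, {0↦4, 1↦0, 2↦5, 3↦6}, {0↦4, 1↦3, 2↦5, 3↦1} (+5 more)
R1: no valid match — LHS pattern not found
R2: 2 valid matches — {0↦0, 1↦2}, {0↦3, 1↦2}
R3: no valid match — LHS pattern not found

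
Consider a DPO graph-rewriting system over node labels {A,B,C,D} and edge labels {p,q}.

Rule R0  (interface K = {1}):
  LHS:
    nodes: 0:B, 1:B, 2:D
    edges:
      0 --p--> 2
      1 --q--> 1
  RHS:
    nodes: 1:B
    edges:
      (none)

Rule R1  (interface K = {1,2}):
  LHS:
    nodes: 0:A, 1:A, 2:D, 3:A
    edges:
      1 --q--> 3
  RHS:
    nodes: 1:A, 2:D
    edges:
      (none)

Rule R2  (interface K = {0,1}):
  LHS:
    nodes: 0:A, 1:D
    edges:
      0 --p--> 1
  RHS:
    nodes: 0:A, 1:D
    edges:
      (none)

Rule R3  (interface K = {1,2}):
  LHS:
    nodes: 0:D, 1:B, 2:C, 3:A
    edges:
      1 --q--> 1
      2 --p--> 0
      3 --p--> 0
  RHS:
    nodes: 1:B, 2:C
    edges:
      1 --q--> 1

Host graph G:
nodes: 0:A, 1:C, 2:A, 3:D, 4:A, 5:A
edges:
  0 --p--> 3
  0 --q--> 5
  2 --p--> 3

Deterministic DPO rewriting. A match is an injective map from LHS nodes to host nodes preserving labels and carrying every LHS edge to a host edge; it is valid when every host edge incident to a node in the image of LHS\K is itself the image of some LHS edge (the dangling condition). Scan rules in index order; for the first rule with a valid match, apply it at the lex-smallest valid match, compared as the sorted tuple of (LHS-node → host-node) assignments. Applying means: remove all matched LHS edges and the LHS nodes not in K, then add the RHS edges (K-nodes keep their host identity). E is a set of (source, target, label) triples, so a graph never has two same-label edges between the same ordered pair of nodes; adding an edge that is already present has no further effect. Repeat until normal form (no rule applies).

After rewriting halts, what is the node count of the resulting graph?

Answer: 4

Rewrite trace:
initial: |V|=6 |E|=3  E = 0-p->3 0-q->5 2-p->3
step 1: apply R1 at {0↦4, 1↦0, 2↦3, 3↦5}  → |V|=4 |E|=2  E = 0-p->3 2-p->3
step 2: apply R2 at {0↦0, 1↦3}  → |V|=4 |E|=1  E = 2-p->3
step 3: apply R2 at {0↦2, 1↦3}  → |V|=4 |E|=0  E = ∅
halt: no rule applies after step 3
NF nodes: {0:A, 1:C, 2:A, 3:D}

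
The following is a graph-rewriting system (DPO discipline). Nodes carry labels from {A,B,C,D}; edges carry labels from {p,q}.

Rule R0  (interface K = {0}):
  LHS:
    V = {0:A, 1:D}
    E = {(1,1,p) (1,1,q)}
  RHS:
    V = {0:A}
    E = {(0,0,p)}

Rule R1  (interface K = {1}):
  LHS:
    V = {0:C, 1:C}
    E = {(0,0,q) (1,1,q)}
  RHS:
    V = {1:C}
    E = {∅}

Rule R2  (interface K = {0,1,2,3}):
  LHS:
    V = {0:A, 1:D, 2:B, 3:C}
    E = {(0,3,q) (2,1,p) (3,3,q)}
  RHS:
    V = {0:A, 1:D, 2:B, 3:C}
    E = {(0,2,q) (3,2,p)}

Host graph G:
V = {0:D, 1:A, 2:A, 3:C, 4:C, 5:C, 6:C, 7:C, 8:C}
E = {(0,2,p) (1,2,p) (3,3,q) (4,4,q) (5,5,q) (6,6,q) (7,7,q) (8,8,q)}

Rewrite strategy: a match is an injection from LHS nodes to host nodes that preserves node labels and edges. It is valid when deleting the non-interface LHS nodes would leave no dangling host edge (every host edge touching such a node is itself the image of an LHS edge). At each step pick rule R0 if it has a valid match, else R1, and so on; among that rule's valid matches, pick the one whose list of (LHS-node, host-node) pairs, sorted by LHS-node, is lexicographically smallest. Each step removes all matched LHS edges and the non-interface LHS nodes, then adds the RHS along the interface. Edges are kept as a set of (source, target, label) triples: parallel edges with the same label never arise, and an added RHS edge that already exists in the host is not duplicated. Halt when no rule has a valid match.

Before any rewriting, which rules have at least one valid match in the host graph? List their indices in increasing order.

R0: no valid match — LHS pattern not found
R1: 30 valid matches — {0↦3, 1↦4}, {0↦3, 1↦5}, {0↦3, 1↦6} (+27 more)
R2: no valid match — LHS pattern not found

Answer: [R1]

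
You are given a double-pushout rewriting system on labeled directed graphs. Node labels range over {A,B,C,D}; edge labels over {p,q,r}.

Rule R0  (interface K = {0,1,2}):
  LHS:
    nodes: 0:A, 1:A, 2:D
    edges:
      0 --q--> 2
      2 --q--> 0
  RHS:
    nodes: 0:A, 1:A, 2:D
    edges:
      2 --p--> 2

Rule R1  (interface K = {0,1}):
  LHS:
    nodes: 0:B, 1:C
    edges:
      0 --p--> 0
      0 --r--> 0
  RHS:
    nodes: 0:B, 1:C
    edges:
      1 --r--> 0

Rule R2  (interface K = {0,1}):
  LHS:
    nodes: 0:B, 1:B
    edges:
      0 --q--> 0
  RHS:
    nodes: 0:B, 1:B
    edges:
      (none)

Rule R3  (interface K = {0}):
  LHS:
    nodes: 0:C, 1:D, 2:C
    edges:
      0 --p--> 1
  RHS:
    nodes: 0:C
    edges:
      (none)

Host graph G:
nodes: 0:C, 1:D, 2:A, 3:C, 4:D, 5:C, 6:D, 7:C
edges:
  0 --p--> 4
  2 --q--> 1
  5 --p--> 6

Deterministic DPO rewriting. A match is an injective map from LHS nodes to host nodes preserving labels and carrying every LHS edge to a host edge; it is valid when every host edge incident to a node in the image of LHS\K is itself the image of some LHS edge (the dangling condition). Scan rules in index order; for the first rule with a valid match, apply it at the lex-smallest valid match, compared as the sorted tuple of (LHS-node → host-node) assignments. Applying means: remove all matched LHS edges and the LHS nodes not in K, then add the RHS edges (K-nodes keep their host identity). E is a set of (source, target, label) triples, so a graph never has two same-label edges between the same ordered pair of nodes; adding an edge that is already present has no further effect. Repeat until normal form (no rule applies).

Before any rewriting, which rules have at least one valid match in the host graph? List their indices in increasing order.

R0: no valid match — LHS pattern not found
R1: no valid match — LHS pattern not found
R2: no valid match — LHS pattern not found
R3: 4 valid matches — {0↦0, 1↦4, 2↦3}, {0↦0, 1↦4, 2↦7}, {0↦5, 1↦6, 2↦3} (+1 more)

Answer: [R3]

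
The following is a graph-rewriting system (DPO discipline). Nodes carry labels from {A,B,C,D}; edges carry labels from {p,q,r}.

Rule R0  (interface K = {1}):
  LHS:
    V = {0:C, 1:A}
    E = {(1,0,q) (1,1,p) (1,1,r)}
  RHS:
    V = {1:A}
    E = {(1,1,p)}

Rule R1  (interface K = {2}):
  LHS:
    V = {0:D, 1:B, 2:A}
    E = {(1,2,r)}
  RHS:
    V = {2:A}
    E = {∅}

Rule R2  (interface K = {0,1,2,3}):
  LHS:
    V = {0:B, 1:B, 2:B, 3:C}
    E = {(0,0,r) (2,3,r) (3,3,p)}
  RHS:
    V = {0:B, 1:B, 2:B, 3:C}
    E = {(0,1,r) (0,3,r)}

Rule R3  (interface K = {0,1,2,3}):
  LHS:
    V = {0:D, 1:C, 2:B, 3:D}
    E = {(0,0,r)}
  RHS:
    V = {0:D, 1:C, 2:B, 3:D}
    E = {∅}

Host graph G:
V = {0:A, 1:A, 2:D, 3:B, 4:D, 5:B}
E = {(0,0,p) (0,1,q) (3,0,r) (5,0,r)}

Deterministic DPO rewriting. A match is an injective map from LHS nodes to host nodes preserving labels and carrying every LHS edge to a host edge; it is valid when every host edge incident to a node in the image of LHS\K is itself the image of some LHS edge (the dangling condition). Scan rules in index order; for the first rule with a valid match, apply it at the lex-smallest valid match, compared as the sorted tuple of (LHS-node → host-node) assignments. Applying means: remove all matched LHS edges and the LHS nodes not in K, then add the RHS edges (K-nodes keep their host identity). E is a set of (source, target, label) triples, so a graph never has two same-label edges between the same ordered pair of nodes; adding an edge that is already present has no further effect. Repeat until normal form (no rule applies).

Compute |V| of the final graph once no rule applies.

[0] host  ⇒  6 nodes, 4 edges  {0-p->0 0-q->1 3-r->0 5-r->0}
[1] R1 @ {0↦2, 1↦3, 2↦0}  ⇒  4 nodes, 3 edges  {0-p->0 0-q->1 5-r->0}
[2] R1 @ {0↦4, 1↦5, 2↦0}  ⇒  2 nodes, 2 edges  {0-p->0 0-q->1}
halt: no rule applies after step 2
NF nodes: {0:A, 1:A}

Answer: 2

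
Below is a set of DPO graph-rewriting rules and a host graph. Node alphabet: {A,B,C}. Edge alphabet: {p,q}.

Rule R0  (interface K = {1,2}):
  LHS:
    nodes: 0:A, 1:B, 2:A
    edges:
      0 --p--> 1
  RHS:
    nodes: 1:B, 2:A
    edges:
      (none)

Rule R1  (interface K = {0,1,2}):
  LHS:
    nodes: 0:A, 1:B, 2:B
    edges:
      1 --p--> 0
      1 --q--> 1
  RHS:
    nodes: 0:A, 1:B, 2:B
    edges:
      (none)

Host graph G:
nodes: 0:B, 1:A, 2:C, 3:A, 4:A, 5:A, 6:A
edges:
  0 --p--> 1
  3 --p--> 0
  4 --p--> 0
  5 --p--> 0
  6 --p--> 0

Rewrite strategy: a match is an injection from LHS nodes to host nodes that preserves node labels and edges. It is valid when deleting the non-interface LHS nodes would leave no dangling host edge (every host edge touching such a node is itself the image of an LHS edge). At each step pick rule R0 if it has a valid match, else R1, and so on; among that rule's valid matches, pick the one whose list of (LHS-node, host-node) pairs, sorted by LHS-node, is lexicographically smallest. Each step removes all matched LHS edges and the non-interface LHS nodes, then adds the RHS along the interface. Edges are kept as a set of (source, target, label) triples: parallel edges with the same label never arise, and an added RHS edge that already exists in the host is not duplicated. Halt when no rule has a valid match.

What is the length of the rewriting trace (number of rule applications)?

Answer: 4

Steps:
start.  V:7 E:5  edges: 0-p->1 3-p->0 4-p->0 5-p->0 6-p->0
1. fire R0 via {0↦3, 1↦0, 2↦1}  →  V:6 E:4  edges: 0-p->1 4-p->0 5-p->0 6-p->0
2. fire R0 via {0↦4, 1↦0, 2↦1}  →  V:5 E:3  edges: 0-p->1 5-p->0 6-p->0
3. fire R0 via {0↦5, 1↦0, 2↦1}  →  V:4 E:2  edges: 0-p->1 6-p->0
4. fire R0 via {0↦6, 1↦0, 2↦1}  →  V:3 E:1  edges: 0-p->1
final graph: no rule applies after step 4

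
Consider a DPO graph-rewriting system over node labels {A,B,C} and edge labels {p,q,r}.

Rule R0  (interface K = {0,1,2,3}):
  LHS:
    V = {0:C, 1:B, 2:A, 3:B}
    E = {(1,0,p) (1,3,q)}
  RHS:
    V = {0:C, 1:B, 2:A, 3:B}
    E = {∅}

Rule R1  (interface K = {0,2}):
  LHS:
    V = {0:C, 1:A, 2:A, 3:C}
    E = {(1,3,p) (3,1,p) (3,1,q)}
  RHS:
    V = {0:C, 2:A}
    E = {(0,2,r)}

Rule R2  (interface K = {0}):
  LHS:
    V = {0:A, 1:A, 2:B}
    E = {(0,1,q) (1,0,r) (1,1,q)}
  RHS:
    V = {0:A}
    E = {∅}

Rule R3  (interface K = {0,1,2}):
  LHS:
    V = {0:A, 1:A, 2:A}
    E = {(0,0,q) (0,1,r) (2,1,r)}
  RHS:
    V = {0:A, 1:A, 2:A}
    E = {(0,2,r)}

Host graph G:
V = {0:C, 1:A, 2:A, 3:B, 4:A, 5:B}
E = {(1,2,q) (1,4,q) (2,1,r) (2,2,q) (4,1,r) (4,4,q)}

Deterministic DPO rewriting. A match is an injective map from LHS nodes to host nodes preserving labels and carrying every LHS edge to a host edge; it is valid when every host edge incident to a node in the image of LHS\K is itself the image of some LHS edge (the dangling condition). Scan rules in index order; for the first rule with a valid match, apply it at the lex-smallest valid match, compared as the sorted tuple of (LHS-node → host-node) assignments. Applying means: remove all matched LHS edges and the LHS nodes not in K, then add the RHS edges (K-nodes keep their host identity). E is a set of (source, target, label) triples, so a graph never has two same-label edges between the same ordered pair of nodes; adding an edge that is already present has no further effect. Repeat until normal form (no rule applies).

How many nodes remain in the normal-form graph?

initial: |V|=6 |E|=6  E = 1-q->2 1-q->4 2-r->1 2-q->2 4-r->1 4-q->4
step 1: apply R2 at {0↦1, 1↦2, 2↦3}  → |V|=4 |E|=3  E = 1-q->4 4-r->1 4-q->4
step 2: apply R2 at {0↦1, 1↦4, 2↦5}  → |V|=2 |E|=0  E = ∅
normal form: no rule applies after step 2
NF nodes: {0:C, 1:A}

Answer: 2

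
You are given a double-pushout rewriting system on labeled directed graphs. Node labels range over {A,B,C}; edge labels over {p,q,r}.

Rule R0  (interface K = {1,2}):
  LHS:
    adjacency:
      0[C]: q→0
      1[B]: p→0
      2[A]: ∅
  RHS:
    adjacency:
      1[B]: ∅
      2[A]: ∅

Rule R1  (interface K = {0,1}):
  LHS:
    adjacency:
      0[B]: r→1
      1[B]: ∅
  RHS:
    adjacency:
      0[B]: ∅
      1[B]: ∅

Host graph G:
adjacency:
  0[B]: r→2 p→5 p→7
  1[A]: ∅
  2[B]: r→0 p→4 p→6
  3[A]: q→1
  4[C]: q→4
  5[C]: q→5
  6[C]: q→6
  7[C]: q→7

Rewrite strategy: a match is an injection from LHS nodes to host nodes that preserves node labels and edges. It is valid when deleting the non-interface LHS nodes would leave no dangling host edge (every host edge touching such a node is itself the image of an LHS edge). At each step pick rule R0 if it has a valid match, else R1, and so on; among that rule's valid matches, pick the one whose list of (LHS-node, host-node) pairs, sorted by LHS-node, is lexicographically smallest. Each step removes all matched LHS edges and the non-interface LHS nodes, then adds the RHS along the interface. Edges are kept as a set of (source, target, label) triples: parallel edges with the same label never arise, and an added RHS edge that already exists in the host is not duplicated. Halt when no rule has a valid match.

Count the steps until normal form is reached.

start.  V:8 E:11  edges: 0-r->2 0-p->5 0-p->7 2-r->0 2-p->4 2-p->6 3-q->1 4-q->4 5-q->5 6-q->6 7-q->7
1. fire R0 via {0↦4, 1↦2, 2↦1}  →  V:7 E:9  edges: 0-r->2 0-p->5 0-p->7 2-r->0 2-p->6 3-q->1 5-q->5 6-q->6 7-q->7
2. fire R0 via {0↦5, 1↦0, 2↦1}  →  V:6 E:7  edges: 0-r->2 0-p->7 2-r->0 2-p->6 3-q->1 6-q->6 7-q->7
3. fire R0 via {0↦6, 1↦2, 2↦1}  →  V:5 E:5  edges: 0-r->2 0-p->7 2-r->0 3-q->1 7-q->7
4. fire R0 via {0↦7, 1↦0, 2↦1}  →  V:4 E:3  edges: 0-r->2 2-r->0 3-q->1
5. fire R1 via {0↦0, 1↦2}  →  V:4 E:2  edges: 2-r->0 3-q->1
6. fire R1 via {0↦2, 1↦0}  →  V:4 E:1  edges: 3-q->1
halt: no rule applies after step 6

Answer: 6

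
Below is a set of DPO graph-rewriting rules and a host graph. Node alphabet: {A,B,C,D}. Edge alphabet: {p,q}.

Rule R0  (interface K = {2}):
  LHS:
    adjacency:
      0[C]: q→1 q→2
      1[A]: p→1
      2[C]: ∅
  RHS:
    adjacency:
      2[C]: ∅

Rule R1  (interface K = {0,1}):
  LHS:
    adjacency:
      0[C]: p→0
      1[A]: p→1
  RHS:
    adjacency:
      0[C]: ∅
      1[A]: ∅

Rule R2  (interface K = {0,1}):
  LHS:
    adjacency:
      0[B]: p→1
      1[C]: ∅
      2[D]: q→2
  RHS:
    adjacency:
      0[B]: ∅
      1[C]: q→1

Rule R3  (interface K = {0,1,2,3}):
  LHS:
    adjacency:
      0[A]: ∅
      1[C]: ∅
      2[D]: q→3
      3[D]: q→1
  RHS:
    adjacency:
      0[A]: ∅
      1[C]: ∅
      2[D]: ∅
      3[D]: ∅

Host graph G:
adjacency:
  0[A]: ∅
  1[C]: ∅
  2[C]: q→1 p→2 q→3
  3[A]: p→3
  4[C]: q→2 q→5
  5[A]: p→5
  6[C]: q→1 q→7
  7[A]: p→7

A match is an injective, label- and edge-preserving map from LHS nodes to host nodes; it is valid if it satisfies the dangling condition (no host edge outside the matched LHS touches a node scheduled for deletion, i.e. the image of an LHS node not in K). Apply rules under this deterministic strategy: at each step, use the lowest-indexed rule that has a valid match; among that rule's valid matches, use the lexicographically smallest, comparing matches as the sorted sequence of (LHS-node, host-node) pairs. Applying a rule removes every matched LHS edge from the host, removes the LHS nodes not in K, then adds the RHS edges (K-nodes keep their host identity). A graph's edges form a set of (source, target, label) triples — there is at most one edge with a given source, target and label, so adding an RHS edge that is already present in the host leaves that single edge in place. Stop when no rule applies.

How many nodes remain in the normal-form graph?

Answer: 4

Derivation:
initial: |V|=8 |E|=10  E = 2-q->1 2-p->2 2-q->3 3-p->3 4-q->2 4-q->5 5-p->5 6-q->1 6-q->7 7-p->7
step 1: apply R0 at {0↦4, 1↦5, 2↦2}  → |V|=6 |E|=7  E = 2-q->1 2-p->2 2-q->3 3-p->3 6-q->1 6-q->7 7-p->7
step 2: apply R0 at {0↦6, 1↦7, 2↦1}  → |V|=4 |E|=4  E = 2-q->1 2-p->2 2-q->3 3-p->3
step 3: apply R1 at {0↦2, 1↦3}  → |V|=4 |E|=2  E = 2-q->1 2-q->3
normal form: no rule applies after step 3
NF nodes: {0:A, 1:C, 2:C, 3:A}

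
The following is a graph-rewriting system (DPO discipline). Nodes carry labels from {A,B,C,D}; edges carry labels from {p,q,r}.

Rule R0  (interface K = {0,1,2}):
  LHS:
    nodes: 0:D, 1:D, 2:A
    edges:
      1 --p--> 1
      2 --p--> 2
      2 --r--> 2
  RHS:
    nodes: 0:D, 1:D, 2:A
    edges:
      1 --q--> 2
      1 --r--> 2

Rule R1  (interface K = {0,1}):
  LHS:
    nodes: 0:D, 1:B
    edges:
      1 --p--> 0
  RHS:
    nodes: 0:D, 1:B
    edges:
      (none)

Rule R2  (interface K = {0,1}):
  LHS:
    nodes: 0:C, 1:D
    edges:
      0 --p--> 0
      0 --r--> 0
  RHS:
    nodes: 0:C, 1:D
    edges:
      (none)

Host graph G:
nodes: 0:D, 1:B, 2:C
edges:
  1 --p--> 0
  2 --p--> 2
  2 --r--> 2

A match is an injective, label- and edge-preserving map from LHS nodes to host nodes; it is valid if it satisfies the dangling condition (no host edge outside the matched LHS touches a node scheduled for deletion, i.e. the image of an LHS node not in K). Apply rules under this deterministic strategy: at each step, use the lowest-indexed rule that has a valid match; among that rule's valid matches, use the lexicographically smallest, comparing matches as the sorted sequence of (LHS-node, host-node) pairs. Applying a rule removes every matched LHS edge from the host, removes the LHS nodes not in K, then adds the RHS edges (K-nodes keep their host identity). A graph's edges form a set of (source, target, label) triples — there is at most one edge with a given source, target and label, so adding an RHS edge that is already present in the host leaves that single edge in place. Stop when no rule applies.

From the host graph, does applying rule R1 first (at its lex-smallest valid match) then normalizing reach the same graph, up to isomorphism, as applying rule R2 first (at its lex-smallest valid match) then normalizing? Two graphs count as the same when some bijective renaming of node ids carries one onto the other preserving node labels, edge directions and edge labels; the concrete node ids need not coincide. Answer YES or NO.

branch R1-first: apply at {0↦0, 1↦1} → |E|=2, then 1 more step(s) → NF |V|=3 |E|=0 V={0:D, 1:B, 2:C} E=∅
branch R2-first: apply at {0↦2, 1↦0} → |E|=1, then 1 more step(s) → NF |V|=3 |E|=0 V={0:D, 1:B, 2:C} E=∅
graphs isomorphic (equal up to label-preserving node renaming)

Answer: YES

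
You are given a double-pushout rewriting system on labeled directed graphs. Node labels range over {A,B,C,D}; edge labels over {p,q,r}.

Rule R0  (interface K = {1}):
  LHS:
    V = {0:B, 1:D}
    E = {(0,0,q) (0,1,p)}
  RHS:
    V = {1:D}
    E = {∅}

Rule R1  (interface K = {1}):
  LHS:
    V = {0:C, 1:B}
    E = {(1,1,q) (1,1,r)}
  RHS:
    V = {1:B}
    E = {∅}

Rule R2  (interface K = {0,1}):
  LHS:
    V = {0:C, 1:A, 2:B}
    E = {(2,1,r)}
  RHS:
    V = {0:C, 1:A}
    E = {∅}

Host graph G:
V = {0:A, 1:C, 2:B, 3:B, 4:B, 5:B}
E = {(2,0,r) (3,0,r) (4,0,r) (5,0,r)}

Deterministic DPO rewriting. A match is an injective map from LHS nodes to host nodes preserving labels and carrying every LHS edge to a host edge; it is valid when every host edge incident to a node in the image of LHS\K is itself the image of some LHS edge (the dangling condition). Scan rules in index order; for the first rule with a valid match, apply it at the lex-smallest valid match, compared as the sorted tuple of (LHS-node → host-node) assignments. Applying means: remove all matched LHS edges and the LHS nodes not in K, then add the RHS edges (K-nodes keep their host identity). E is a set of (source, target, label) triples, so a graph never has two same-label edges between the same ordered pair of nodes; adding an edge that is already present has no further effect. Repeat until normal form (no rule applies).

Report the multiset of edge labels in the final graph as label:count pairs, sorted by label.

initial: |V|=6 |E|=4  E = 2-r->0 3-r->0 4-r->0 5-r->0
step 1: apply R2 at {0↦1, 1↦0, 2↦2}  → |V|=5 |E|=3  E = 3-r->0 4-r->0 5-r->0
step 2: apply R2 at {0↦1, 1↦0, 2↦3}  → |V|=4 |E|=2  E = 4-r->0 5-r->0
step 3: apply R2 at {0↦1, 1↦0, 2↦4}  → |V|=3 |E|=1  E = 5-r->0
step 4: apply R2 at {0↦1, 1↦0, 2↦5}  → |V|=2 |E|=0  E = ∅
normal form: no rule applies after step 4
NF edges: []

Answer: (no edges)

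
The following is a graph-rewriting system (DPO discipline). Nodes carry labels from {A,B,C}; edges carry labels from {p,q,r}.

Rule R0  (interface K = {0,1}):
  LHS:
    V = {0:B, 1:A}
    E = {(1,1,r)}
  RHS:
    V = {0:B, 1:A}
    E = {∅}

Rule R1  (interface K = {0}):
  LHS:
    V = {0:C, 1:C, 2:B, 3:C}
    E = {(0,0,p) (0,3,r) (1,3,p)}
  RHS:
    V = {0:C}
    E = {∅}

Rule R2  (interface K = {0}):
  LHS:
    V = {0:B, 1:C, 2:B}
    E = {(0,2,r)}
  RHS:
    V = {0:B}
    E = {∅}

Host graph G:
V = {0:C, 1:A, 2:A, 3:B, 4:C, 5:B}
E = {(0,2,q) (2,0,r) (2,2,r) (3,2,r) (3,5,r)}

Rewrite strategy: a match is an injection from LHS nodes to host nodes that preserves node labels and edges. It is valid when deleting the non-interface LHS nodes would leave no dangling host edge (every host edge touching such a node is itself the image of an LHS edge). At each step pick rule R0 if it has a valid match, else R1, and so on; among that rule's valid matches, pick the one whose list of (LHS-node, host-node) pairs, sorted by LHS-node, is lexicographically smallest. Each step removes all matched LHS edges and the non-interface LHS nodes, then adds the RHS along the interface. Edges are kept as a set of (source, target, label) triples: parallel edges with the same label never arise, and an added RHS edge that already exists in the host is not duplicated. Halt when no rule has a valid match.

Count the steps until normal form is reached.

Answer: 2

Rewrite trace:
[0] host  ⇒  6 nodes, 5 edges  {0-q->2 2-r->0 2-r->2 3-r->2 3-r->5}
[1] R0 @ {0↦3, 1↦2}  ⇒  6 nodes, 4 edges  {0-q->2 2-r->0 3-r->2 3-r->5}
[2] R2 @ {0↦3, 1↦4, 2↦5}  ⇒  4 nodes, 3 edges  {0-q->2 2-r->0 3-r->2}
halt: no rule applies after step 2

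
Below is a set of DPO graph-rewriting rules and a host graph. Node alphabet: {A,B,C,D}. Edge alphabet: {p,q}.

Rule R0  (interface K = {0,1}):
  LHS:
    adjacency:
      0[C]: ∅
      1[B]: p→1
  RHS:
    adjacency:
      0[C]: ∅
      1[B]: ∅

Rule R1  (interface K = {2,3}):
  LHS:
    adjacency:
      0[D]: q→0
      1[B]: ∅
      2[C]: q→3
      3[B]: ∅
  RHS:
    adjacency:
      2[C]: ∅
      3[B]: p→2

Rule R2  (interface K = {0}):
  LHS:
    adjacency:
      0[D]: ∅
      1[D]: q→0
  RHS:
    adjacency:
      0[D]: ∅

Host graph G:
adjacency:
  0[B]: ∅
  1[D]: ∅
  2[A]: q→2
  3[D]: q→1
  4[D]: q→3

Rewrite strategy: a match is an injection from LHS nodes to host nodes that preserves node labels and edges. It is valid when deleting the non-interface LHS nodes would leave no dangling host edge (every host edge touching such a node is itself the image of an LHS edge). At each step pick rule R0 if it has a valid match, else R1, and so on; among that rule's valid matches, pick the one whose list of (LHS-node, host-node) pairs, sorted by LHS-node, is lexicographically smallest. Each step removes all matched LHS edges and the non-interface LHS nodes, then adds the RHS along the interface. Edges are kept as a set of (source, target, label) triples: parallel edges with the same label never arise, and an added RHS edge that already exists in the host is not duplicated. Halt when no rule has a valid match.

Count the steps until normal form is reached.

[0] host  ⇒  5 nodes, 3 edges  {2-q->2 3-q->1 4-q->3}
[1] R2 @ {0↦3, 1↦4}  ⇒  4 nodes, 2 edges  {2-q->2 3-q->1}
[2] R2 @ {0↦1, 1↦3}  ⇒  3 nodes, 1 edges  {2-q->2}
halt: no rule applies after step 2

Answer: 2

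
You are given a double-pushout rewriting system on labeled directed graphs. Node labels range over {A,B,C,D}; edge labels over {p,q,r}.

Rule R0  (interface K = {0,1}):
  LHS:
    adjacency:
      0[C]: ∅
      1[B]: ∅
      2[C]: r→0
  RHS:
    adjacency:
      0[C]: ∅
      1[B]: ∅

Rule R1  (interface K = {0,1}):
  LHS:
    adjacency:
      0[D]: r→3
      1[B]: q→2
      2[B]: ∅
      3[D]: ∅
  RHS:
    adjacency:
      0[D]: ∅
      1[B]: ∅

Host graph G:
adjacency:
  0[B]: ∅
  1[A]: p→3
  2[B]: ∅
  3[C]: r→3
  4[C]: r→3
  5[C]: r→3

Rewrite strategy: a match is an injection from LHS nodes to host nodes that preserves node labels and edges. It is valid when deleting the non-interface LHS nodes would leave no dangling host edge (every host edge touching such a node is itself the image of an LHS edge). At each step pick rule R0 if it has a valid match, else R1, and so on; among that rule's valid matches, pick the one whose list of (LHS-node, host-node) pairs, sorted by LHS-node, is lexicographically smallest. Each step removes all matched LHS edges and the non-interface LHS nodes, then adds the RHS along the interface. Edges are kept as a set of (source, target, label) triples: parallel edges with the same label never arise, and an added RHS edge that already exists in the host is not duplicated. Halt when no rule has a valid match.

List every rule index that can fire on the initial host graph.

Answer: [R0]

Derivation:
R0: 4 valid matches — {0↦3, 1↦0, 2↦4}, {0↦3, 1↦0, 2↦5}, {0↦3, 1↦2, 2↦4} (+1 more)
R1: no valid match — LHS pattern not found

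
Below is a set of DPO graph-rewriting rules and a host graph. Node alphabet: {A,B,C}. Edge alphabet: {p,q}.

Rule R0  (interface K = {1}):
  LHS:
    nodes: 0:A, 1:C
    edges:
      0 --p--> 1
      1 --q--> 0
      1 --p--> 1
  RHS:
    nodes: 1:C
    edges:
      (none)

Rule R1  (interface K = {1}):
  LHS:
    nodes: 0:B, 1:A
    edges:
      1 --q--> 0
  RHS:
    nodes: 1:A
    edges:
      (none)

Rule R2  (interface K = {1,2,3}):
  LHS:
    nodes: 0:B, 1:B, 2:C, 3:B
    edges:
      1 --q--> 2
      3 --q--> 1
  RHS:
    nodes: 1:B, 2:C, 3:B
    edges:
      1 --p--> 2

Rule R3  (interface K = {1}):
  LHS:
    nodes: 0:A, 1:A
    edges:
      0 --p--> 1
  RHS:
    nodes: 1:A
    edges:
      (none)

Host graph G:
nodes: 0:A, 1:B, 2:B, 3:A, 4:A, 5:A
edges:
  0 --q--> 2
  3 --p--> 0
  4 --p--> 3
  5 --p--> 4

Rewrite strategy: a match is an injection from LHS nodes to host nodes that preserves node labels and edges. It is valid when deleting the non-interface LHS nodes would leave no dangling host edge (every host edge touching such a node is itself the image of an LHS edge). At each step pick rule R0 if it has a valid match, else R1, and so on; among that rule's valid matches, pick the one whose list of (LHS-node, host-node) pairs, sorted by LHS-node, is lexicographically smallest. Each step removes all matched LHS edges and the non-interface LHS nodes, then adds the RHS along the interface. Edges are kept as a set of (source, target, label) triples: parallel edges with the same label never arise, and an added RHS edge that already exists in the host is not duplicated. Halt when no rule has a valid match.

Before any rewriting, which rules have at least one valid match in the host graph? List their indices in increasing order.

Answer: [R1,R3]

Rewrite trace:
R0: no valid match — LHS pattern not found
R1: 1 valid match — {0↦2, 1↦0}
R2: no valid match — LHS pattern not found
R3: 1 valid match — {0↦5, 1↦4}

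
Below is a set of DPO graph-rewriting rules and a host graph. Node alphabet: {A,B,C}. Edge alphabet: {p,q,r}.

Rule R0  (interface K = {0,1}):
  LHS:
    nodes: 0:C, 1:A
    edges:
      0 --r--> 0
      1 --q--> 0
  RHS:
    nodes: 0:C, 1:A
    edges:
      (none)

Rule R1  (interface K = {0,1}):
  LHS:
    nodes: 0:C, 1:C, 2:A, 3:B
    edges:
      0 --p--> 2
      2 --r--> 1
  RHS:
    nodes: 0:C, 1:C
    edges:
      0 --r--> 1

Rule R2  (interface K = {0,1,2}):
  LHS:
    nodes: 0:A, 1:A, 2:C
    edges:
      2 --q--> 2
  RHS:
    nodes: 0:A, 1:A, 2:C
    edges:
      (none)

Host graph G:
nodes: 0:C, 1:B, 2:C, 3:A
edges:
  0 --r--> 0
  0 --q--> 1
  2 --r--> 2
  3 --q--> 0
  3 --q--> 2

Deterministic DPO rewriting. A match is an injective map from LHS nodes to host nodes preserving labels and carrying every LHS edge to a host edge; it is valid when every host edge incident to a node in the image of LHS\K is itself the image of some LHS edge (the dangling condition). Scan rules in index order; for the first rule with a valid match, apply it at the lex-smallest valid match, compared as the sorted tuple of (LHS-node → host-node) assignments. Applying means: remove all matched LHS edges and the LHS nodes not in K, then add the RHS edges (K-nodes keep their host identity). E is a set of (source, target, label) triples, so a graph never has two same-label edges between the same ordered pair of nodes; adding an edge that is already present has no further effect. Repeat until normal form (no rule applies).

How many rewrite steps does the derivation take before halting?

Answer: 2

Steps:
start.  V:4 E:5  edges: 0-r->0 0-q->1 2-r->2 3-q->0 3-q->2
1. fire R0 via {0↦0, 1↦3}  →  V:4 E:3  edges: 0-q->1 2-r->2 3-q->2
2. fire R0 via {0↦2, 1↦3}  →  V:4 E:1  edges: 0-q->1
final graph: no rule applies after step 2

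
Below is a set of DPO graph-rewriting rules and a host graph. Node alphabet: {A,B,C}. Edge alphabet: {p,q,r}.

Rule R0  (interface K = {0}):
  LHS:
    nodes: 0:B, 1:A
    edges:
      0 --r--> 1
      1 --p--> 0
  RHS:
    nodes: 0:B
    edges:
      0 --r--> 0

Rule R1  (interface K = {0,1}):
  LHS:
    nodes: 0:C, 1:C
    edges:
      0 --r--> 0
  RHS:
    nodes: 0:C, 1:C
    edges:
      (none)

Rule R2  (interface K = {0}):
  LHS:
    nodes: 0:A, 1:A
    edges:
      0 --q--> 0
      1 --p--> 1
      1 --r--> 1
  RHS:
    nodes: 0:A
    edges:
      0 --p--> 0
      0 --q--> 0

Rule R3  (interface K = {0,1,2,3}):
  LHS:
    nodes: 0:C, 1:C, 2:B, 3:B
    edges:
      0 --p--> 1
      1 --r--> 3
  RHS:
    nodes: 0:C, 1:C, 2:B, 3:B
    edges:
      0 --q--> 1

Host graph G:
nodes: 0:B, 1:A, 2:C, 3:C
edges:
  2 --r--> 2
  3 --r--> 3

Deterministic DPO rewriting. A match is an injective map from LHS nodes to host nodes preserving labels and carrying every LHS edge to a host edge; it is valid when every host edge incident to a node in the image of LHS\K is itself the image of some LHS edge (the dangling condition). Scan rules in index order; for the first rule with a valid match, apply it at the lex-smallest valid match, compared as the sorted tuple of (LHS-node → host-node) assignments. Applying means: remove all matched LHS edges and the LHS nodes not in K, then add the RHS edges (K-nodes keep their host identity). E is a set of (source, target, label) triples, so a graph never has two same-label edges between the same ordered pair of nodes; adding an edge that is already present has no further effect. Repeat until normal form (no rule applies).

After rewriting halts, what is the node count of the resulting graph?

Answer: 4

Steps:
start.  V:4 E:2  edges: 2-r->2 3-r->3
1. fire R1 via {0↦2, 1↦3}  →  V:4 E:1  edges: 3-r->3
2. fire R1 via {0↦3, 1↦2}  →  V:4 E:0  edges: ∅
normal form: no rule applies after step 2
NF nodes: {0:B, 1:A, 2:C, 3:C}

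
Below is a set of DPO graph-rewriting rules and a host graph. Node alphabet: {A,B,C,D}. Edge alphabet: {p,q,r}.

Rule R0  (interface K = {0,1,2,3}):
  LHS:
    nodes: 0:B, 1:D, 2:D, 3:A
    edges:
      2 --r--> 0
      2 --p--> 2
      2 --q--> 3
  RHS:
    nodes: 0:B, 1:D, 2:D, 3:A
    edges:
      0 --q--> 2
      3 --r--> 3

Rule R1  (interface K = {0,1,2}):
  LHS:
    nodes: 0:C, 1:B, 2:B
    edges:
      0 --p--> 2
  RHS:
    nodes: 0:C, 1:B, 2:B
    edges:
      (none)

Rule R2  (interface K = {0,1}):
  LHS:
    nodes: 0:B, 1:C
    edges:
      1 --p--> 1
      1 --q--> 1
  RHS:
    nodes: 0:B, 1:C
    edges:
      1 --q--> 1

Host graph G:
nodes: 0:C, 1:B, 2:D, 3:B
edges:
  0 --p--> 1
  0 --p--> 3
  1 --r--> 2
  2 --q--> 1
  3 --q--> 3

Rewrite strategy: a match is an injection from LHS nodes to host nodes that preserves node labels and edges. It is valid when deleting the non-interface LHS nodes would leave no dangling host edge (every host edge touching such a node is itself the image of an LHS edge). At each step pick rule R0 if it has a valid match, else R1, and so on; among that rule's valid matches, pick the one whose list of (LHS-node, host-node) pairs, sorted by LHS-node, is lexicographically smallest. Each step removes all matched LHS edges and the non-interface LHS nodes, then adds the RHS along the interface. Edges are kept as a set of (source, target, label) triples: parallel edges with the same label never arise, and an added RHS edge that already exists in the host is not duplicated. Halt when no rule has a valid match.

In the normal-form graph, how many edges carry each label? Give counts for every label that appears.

[0] host  ⇒  4 nodes, 5 edges  {0-p->1 0-p->3 1-r->2 2-q->1 3-q->3}
[1] R1 @ {0↦0, 1↦1, 2↦3}  ⇒  4 nodes, 4 edges  {0-p->1 1-r->2 2-q->1 3-q->3}
[2] R1 @ {0↦0, 1↦3, 2↦1}  ⇒  4 nodes, 3 edges  {1-r->2 2-q->1 3-q->3}
halt: no rule applies after step 2
NF edges: [(1, 2, 'r'), (2, 1, 'q'), (3, 3, 'q')]

Answer: q:2 r:1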